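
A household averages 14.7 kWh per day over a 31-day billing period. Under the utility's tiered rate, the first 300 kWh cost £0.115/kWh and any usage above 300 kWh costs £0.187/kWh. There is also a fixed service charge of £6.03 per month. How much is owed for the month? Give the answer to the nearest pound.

£70

Usage = 14.7 kWh/day × 31 days = 455.7 kWh
First 300 kWh × £0.115 = £34.50
Remaining 155.7 kWh × £0.187 = £29.12
Energy charge = £63.62; + service £6.03 = £69.65 ≈ £70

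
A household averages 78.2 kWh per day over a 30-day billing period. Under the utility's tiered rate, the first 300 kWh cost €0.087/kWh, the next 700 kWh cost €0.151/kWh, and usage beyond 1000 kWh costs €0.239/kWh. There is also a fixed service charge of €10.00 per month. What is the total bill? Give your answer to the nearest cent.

Usage = 78.2 kWh/day × 30 days = 2346 kWh
First 300 kWh × €0.087 = €26.10
Next 700 kWh × €0.151 = €105.70
Remaining 1346 kWh × €0.239 = €321.69
Energy charge = €453.49; + service €10.00 = €463.49

€463.49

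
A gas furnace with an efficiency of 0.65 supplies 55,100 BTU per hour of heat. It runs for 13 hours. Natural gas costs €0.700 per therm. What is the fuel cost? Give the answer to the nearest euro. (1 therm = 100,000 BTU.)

€8

Heat delivered = 55,100 BTU/h × 13 h = 716,300 BTU
Gas input = 716,300 / 0.65 = 1,102,000 BTU
= 1,102,000 / 100,000 = 11.02 therm
Cost = 11.02 × €0.700/therm = €7.71 ≈ €8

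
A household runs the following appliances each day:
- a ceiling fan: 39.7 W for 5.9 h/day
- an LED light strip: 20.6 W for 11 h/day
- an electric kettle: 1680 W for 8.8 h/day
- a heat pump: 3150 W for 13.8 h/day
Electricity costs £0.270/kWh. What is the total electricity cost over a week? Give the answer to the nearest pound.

£111

ceiling fan: 39.7 W × 5.9 h × 7 d = 1,640 Wh = 1.64 kWh
LED light strip: 20.6 W × 11 h × 7 d = 1,586 Wh = 1.586 kWh
electric kettle: 1680 W × 8.8 h × 7 d = 103,488 Wh = 103.5 kWh
heat pump: 3150 W × 13.8 h × 7 d = 304,290 Wh = 304.3 kWh
Total energy = 1.64 + 1.586 + 103.5 + 304.3 = 411 kWh
Cost = 411 kWh × £0.270 = £110.97 ≈ £111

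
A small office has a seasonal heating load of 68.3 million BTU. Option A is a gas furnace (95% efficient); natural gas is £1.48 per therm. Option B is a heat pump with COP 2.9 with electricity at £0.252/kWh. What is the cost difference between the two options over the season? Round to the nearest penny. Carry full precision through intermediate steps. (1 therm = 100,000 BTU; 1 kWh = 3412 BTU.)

Heat load = 68.3 × 10⁶ BTU = 68,300,000 BTU
Gas: input = 68,300,000 / 0.95 = 71,894,737 BTU = 718.9 therm → 718.9 × £1.48 = £1,064.04
Heat pump: 68,300,000 BTU / 3412 = 20,020 kWh heat; / 2.9 = 6,903 kWh in → × £0.252 = £1,739.46
Difference = |£1,064.04 − £1,739.46| = £675.42

£675.42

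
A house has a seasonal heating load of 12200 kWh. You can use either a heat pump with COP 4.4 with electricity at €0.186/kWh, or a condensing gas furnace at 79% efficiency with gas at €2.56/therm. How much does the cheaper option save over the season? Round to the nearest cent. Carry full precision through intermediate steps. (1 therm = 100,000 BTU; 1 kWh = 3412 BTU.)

€833.18

Heat load = 12200 kWh × 3412 = 41,626,400 BTU
Gas: input = 41,626,400 / 0.79 = 52,691,646 BTU = 526.9 therm → 526.9 × €2.56 = €1,348.91
Heat pump: 41,626,400 BTU / 3412 = 12,200 kWh heat; / 4.4 = 2,773 kWh in → × €0.186 = €515.73
Difference = |€1,348.91 − €515.73| = €833.18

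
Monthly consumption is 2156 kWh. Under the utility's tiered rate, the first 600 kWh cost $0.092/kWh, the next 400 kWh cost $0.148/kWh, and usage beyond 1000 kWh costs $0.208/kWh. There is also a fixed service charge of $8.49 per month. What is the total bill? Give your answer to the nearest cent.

First 600 kWh × $0.092 = $55.20
Next 400 kWh × $0.148 = $59.20
Remaining 1156 kWh × $0.208 = $240.45
Energy charge = $354.85; + service $8.49 = $363.34

$363.34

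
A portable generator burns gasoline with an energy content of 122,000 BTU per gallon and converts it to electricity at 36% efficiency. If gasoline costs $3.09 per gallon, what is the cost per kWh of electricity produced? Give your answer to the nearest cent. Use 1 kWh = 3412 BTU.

$0.24

Electrical output per gallon = 122,000 BTU × 0.36 / 3412 BTU/kWh = 12.87 kWh
Cost per kWh = $3.09 / 12.87 kWh = $0.240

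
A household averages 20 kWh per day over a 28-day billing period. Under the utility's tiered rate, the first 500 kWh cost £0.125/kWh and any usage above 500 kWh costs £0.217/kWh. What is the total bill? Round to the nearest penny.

£75.52

Usage = 20 kWh/day × 28 days = 560 kWh
First 500 kWh × £0.125 = £62.50
Remaining 60 kWh × £0.217 = £13.02
Total = £75.52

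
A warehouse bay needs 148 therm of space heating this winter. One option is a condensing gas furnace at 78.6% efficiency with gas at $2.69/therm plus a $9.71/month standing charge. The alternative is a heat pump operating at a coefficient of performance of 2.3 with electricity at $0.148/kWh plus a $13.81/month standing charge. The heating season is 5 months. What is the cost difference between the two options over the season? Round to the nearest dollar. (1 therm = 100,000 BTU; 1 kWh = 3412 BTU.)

Heat load = 148 therm × 100,000 = 14,800,000 BTU
Gas: input = 14,800,000 / 0.786 = 18,829,517 BTU = 188.3 therm → 188.3 × $2.69 = $506.51; + 5 × $9.71 standing = $555.06
Heat pump: 14,800,000 BTU / 3412 = 4,338 kWh heat; / 2.3 = 1,886 kWh in → × $0.148 = $279.12; + 5 × $13.81 standing = $348.17
Difference = |$555.06 − $348.17| = $206.90 ≈ $207

$207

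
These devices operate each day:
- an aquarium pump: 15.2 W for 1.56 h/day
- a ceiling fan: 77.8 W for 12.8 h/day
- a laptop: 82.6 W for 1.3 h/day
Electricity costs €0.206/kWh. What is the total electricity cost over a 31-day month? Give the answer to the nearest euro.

aquarium pump: 15.2 W × 1.56 h × 31 d = 735 Wh = 0.7351 kWh
ceiling fan: 77.8 W × 12.8 h × 31 d = 30,871 Wh = 30.87 kWh
laptop: 82.6 W × 1.3 h × 31 d = 3,329 Wh = 3.329 kWh
Total energy = 0.7351 + 30.87 + 3.329 = 34.93 kWh
Cost = 34.93 kWh × €0.206 = €7.20 ≈ €7

€7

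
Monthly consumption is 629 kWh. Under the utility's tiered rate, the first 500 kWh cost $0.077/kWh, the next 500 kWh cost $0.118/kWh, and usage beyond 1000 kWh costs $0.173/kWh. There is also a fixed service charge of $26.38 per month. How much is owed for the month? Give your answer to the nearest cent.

$80.10

First 500 kWh × $0.077 = $38.50
Next 129 kWh × $0.118 = $15.22
Remaining tier: 0 kWh (not reached)
Energy charge = $53.72; + service $26.38 = $80.10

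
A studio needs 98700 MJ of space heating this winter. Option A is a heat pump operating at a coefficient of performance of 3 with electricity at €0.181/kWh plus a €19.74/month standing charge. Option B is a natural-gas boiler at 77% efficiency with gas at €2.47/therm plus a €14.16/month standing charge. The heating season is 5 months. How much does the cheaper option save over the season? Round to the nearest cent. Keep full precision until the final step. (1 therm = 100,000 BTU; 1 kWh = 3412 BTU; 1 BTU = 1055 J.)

€1318.84

Heat load = 98700 MJ = 98,700,000,000 J / 1055 = 93,554,502 BTU
Gas: input = 93,554,502 / 0.770 = 121,499,354 BTU = 1,215 therm → 1,215 × €2.47 = €3,001.03; + 5 × €14.16 standing = €3,071.83
Heat pump: 93,554,502 BTU / 3412 = 27,420 kWh heat; / 3 = 9,140 kWh in → × €0.181 = €1,654.30; + 5 × €19.74 standing = €1,753.00
Difference = |€3,071.83 − €1,753.00| = €1,318.84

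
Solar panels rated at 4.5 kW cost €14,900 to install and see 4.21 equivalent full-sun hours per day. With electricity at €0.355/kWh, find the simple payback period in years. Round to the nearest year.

6 years

Daily generation = 4.5 kW × 4.21 h = 18.95 kWh
Annual generation = 18.95 × 365 = 6914.9 kWh
Annual savings = 6914.9 × €0.355 = €2,454.80
Payback = €14,900 / €2,454.80 = 6.07 years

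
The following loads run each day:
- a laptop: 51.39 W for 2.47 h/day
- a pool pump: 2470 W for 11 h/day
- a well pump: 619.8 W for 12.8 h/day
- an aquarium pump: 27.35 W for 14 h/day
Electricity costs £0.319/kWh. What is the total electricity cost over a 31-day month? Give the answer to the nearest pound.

laptop: 51.39 W × 2.47 h × 31 d = 3,935 Wh = 3.935 kWh
pool pump: 2470 W × 11 h × 31 d = 842,270 Wh = 842.3 kWh
well pump: 619.8 W × 12.8 h × 31 d = 245,937 Wh = 245.9 kWh
aquarium pump: 27.35 W × 14 h × 31 d = 11,870 Wh = 11.87 kWh
Total energy = 3.935 + 842.3 + 245.9 + 11.87 = 1,104 kWh
Cost = 1,104 kWh × £0.319 = £352.18 ≈ £352

£352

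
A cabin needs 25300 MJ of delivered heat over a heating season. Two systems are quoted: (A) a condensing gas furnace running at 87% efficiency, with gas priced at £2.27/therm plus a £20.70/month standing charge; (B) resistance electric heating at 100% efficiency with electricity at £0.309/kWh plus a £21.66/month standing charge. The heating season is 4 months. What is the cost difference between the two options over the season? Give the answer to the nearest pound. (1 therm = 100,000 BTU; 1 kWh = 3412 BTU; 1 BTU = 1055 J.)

£1550

Heat load = 25300 MJ = 25,300,000,000 J / 1055 = 23,981,043 BTU
Gas: input = 23,981,043 / 0.87 = 27,564,417 BTU = 275.6 therm → 275.6 × £2.27 = £625.71; + 4 × £20.70 standing = £708.51
Electric: 23,981,043 BTU / 3412 = 7,028 kWh → × £0.309 = £2,171.79; + 4 × £21.66 standing = £2,258.43
Difference = |£708.51 − £2,258.43| = £1,549.92 ≈ £1550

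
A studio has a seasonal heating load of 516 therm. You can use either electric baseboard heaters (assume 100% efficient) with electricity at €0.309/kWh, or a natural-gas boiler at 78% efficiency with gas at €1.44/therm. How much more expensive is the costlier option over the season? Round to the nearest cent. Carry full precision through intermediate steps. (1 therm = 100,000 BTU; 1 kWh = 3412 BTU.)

Heat load = 516 therm × 100,000 = 51,600,000 BTU
Gas: input = 51,600,000 / 0.78 = 66,153,846 BTU = 661.5 therm → 661.5 × €1.44 = €952.62
Electric: 51,600,000 BTU / 3412 = 15,120 kWh → × €0.309 = €4,673.04
Difference = |€952.62 − €4,673.04| = €3,720.42

€3720.42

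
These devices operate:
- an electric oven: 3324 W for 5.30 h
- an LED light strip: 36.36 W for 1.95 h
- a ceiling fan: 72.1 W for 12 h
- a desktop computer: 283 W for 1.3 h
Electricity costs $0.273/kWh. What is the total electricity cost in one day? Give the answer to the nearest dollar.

$5

electric oven: 3324 W × 5.30 h = 17,617 Wh = 17.62 kWh
LED light strip: 36.36 W × 1.95 h = 71 Wh = 0.0709 kWh
ceiling fan: 72.1 W × 12 h = 865 Wh = 0.8652 kWh
desktop computer: 283 W × 1.3 h = 368 Wh = 0.3679 kWh
Total energy = 17.62 + 0.0709 + 0.8652 + 0.3679 = 18.92 kWh
Cost = 18.92 kWh × $0.273 = $5.17 ≈ $5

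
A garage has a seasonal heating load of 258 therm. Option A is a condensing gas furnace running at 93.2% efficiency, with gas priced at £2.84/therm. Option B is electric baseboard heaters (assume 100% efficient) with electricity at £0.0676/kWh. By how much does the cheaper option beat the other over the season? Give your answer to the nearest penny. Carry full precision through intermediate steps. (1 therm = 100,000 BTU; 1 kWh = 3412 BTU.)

£275.02

Heat load = 258 therm × 100,000 = 25,800,000 BTU
Gas: input = 25,800,000 / 0.932 = 27,682,403 BTU = 276.8 therm → 276.8 × £2.84 = £786.18
Electric: 25,800,000 BTU / 3412 = 7,562 kWh → × £0.0676 = £511.16
Difference = |£786.18 − £511.16| = £275.02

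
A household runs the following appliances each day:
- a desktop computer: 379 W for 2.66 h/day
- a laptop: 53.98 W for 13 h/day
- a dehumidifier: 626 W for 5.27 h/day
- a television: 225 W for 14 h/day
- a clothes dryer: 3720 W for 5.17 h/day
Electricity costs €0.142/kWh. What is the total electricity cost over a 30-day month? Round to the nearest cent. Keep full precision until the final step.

€116.69

desktop computer: 379 W × 2.66 h × 30 d = 30,244 Wh = 30.24 kWh
laptop: 53.98 W × 13 h × 30 d = 21,052 Wh = 21.05 kWh
dehumidifier: 626 W × 5.27 h × 30 d = 98,971 Wh = 98.97 kWh
television: 225 W × 14 h × 30 d = 94,500 Wh = 94.5 kWh
clothes dryer: 3720 W × 5.17 h × 30 d = 576,972 Wh = 577 kWh
Total energy = 30.24 + 21.05 + 98.97 + 94.5 + 577 = 821.7 kWh
Cost = 821.7 kWh × €0.142 = €116.69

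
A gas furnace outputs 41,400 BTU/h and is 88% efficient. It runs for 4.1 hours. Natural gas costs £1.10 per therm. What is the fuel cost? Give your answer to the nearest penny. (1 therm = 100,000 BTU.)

£2.12

Heat delivered = 41,400 BTU/h × 4.1 h = 169,740 BTU
Gas input = 169,740 / 0.88 = 192,886 BTU
= 192,886 / 100,000 = 1.929 therm
Cost = 1.929 × £1.10/therm = £2.12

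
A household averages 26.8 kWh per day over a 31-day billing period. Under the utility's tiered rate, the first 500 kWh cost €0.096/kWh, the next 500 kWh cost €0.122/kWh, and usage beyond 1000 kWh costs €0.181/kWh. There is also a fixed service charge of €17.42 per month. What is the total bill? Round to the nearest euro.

€106

Usage = 26.8 kWh/day × 31 days = 830.8 kWh
First 500 kWh × €0.096 = €48.00
Next 330.8 kWh × €0.122 = €40.36
Remaining tier: 0 kWh (not reached)
Energy charge = €88.36; + service €17.42 = €105.78 ≈ €106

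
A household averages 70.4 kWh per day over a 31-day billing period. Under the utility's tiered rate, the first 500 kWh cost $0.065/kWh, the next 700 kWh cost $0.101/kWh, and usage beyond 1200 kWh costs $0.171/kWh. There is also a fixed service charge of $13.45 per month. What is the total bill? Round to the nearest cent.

$284.64

Usage = 70.4 kWh/day × 31 days = 2182.4 kWh
First 500 kWh × $0.065 = $32.50
Next 700 kWh × $0.101 = $70.70
Remaining 982.4 kWh × $0.171 = $167.99
Energy charge = $271.19; + service $13.45 = $284.64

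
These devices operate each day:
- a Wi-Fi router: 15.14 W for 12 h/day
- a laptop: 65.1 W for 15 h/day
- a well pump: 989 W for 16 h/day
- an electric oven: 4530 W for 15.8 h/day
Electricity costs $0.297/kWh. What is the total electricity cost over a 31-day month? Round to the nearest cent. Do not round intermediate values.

$815.34

Wi-Fi router: 15.14 W × 12 h × 31 d = 5,632 Wh = 5.632 kWh
laptop: 65.1 W × 15 h × 31 d = 30,271 Wh = 30.27 kWh
well pump: 989 W × 16 h × 31 d = 490,544 Wh = 490.5 kWh
electric oven: 4530 W × 15.8 h × 31 d = 2,218,794 Wh = 2,219 kWh
Total energy = 5.632 + 30.27 + 490.5 + 2,219 = 2,745 kWh
Cost = 2,745 kWh × $0.297 = $815.34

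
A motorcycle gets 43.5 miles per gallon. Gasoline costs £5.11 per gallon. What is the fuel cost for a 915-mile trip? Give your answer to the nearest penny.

Fuel = 915 mi / 43.5 mpg = 21.03 gal
Cost = 21.03 gal × £5.11/gal = £107.49

£107.49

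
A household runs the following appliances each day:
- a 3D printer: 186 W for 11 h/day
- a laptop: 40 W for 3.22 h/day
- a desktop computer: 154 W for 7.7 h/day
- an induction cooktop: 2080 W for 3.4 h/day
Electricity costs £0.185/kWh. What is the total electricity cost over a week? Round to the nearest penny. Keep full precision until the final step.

£13.51

3D printer: 186 W × 11 h × 7 d = 14,322 Wh = 14.32 kWh
laptop: 40 W × 3.22 h × 7 d = 902 Wh = 0.9016 kWh
desktop computer: 154 W × 7.7 h × 7 d = 8,301 Wh = 8.301 kWh
induction cooktop: 2080 W × 3.4 h × 7 d = 49,504 Wh = 49.5 kWh
Total energy = 14.32 + 0.9016 + 8.301 + 49.5 = 73.03 kWh
Cost = 73.03 kWh × £0.185 = £13.51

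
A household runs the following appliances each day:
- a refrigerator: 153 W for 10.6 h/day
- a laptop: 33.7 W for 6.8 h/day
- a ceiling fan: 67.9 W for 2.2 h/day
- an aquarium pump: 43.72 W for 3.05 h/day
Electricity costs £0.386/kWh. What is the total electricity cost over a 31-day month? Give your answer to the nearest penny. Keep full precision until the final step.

£25.53

refrigerator: 153 W × 10.6 h × 31 d = 50,276 Wh = 50.28 kWh
laptop: 33.7 W × 6.8 h × 31 d = 7,104 Wh = 7.104 kWh
ceiling fan: 67.9 W × 2.2 h × 31 d = 4,631 Wh = 4.631 kWh
aquarium pump: 43.72 W × 3.05 h × 31 d = 4,134 Wh = 4.134 kWh
Total energy = 50.28 + 7.104 + 4.631 + 4.134 = 66.14 kWh
Cost = 66.14 kWh × £0.386 = £25.53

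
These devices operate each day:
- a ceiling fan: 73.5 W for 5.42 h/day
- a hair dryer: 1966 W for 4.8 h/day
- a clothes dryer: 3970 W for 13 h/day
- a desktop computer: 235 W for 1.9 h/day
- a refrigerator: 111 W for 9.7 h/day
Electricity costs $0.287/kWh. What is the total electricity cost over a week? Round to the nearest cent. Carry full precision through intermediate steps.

$126.50

ceiling fan: 73.5 W × 5.42 h × 7 d = 2,789 Wh = 2.789 kWh
hair dryer: 1966 W × 4.8 h × 7 d = 66,058 Wh = 66.06 kWh
clothes dryer: 3970 W × 13 h × 7 d = 361,270 Wh = 361.3 kWh
desktop computer: 235 W × 1.9 h × 7 d = 3,126 Wh = 3.126 kWh
refrigerator: 111 W × 9.7 h × 7 d = 7,537 Wh = 7.537 kWh
Total energy = 2.789 + 66.06 + 361.3 + 3.126 + 7.537 = 440.8 kWh
Cost = 440.8 kWh × $0.287 = $126.50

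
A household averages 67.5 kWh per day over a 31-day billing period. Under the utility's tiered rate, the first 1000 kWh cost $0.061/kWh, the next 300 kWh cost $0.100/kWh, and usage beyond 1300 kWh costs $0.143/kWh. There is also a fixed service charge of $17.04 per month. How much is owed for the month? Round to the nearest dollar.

$221

Usage = 67.5 kWh/day × 31 days = 2092.5 kWh
First 1000 kWh × $0.061 = $61.00
Next 300 kWh × $0.100 = $30.00
Remaining 792.5 kWh × $0.143 = $113.33
Energy charge = $204.33; + service $17.04 = $221.37 ≈ $221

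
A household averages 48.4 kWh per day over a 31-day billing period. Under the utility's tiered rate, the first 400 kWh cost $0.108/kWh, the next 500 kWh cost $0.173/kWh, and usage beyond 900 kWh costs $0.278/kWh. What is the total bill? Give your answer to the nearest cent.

Usage = 48.4 kWh/day × 31 days = 1500.4 kWh
First 400 kWh × $0.108 = $43.20
Next 500 kWh × $0.173 = $86.50
Remaining 600.4 kWh × $0.278 = $166.91
Total = $296.61

$296.61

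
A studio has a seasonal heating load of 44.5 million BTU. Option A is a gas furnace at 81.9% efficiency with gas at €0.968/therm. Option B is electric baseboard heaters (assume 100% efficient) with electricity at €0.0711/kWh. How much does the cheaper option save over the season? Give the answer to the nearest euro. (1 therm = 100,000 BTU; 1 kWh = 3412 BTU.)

€401

Heat load = 44.5 × 10⁶ BTU = 44,500,000 BTU
Gas: input = 44,500,000 / 0.819 = 54,334,554 BTU = 543.3 therm → 543.3 × €0.968 = €525.96
Electric: 44,500,000 BTU / 3412 = 13,040 kWh → × €0.0711 = €927.30
Difference = |€525.96 − €927.30| = €401.34 ≈ €401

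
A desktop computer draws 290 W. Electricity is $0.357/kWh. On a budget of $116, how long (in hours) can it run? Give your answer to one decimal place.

1120.4 h

Energy budget = $116 / $0.357 per kWh = 324.9 kWh = 324,930 Wh
Runtime = 324,930 Wh / 290 W = 1,120 h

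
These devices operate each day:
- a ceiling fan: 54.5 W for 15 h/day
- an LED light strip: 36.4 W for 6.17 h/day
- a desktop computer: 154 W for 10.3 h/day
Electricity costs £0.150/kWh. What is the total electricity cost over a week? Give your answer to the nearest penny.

£2.76

ceiling fan: 54.5 W × 15 h × 7 d = 5,722 Wh = 5.723 kWh
LED light strip: 36.4 W × 6.17 h × 7 d = 1,572 Wh = 1.572 kWh
desktop computer: 154 W × 10.3 h × 7 d = 11,103 Wh = 11.1 kWh
Total energy = 5.723 + 1.572 + 11.1 = 18.4 kWh
Cost = 18.4 kWh × £0.150 = £2.76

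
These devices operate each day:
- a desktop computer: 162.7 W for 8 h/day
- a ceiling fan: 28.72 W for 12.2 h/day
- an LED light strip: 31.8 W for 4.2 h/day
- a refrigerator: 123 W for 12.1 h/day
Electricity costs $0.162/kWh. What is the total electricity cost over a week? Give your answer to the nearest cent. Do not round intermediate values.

$3.71

desktop computer: 162.7 W × 8 h × 7 d = 9,111 Wh = 9.111 kWh
ceiling fan: 28.72 W × 12.2 h × 7 d = 2,453 Wh = 2.453 kWh
LED light strip: 31.8 W × 4.2 h × 7 d = 935 Wh = 0.9349 kWh
refrigerator: 123 W × 12.1 h × 7 d = 10,418 Wh = 10.42 kWh
Total energy = 9.111 + 2.453 + 0.9349 + 10.42 = 22.92 kWh
Cost = 22.92 kWh × $0.162 = $3.71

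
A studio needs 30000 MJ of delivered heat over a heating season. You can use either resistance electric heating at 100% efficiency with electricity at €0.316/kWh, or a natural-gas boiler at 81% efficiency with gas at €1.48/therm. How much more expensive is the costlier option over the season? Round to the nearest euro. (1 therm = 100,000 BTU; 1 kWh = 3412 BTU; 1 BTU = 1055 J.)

€2114

Heat load = 30000 MJ = 30,000,000,000 J / 1055 = 28,436,019 BTU
Gas: input = 28,436,019 / 0.81 = 35,106,196 BTU = 351.1 therm → 351.1 × €1.48 = €519.57
Electric: 28,436,019 BTU / 3412 = 8,334 kWh → × €0.316 = €2,633.58
Difference = |€519.57 − €2,633.58| = €2,114.01 ≈ €2114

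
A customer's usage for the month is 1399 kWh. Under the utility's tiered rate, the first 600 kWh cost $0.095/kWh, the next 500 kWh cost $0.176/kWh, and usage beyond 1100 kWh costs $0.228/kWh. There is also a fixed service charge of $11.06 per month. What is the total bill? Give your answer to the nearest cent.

First 600 kWh × $0.095 = $57.00
Next 500 kWh × $0.176 = $88.00
Remaining 299 kWh × $0.228 = $68.17
Energy charge = $213.17; + service $11.06 = $224.23

$224.23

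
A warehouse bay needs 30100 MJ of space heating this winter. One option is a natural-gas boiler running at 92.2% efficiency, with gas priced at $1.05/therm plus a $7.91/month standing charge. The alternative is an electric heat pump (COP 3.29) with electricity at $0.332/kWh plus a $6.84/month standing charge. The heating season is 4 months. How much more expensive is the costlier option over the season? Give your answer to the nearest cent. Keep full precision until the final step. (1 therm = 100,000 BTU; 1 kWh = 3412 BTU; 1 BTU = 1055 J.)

$514.62

Heat load = 30100 MJ = 30,100,000,000 J / 1055 = 28,530,806 BTU
Gas: input = 28,530,806 / 0.922 = 30,944,475 BTU = 309.4 therm → 309.4 × $1.05 = $324.92; + 4 × $7.91 standing = $356.56
Heat pump: 28,530,806 BTU / 3412 = 8,362 kWh heat; / 3.29 = 2,542 kWh in → × $0.332 = $843.81; + 4 × $6.84 standing = $871.17
Difference = |$356.56 − $871.17| = $514.62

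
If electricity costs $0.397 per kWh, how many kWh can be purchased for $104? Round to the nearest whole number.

$104 / $0.397 per kWh = 262 kWh

262 kWh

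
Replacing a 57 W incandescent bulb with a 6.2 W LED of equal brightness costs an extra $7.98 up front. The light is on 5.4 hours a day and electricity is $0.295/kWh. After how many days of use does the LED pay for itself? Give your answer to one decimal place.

98.6 days

Power saved = 57 − 6.2 = 50.8 W
Daily energy saved = 50.8 W × 5.4 h = 274.3 Wh = 0.27432 kWh
Daily savings = 0.27432 × $0.295 = $0.0809
Payback = $7.98 / $0.0809 per day = 98.61 days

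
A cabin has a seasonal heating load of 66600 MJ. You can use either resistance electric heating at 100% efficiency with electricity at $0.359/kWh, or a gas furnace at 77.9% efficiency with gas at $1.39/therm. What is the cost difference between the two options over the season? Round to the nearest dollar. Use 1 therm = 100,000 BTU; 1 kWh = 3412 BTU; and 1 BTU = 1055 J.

Heat load = 66600 MJ = 66,600,000,000 J / 1055 = 63,127,962 BTU
Gas: input = 63,127,962 / 0.779 = 81,037,179 BTU = 810.4 therm → 810.4 × $1.39 = $1,126.42
Electric: 63,127,962 BTU / 3412 = 18,500 kWh → × $0.359 = $6,642.13
Difference = |$1,126.42 − $6,642.13| = $5,515.71 ≈ $5516

$5516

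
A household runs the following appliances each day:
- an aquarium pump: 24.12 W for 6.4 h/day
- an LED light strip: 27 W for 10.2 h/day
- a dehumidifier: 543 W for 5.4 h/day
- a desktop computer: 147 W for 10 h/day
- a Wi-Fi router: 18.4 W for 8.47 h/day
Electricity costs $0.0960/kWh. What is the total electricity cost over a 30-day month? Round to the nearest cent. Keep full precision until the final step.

$14.36

aquarium pump: 24.12 W × 6.4 h × 30 d = 4,631 Wh = 4.631 kWh
LED light strip: 27 W × 10.2 h × 30 d = 8,262 Wh = 8.262 kWh
dehumidifier: 543 W × 5.4 h × 30 d = 87,966 Wh = 87.97 kWh
desktop computer: 147 W × 10 h × 30 d = 44,100 Wh = 44.1 kWh
Wi-Fi router: 18.4 W × 8.47 h × 30 d = 4,675 Wh = 4.675 kWh
Total energy = 4.631 + 8.262 + 87.97 + 44.1 + 4.675 = 149.6 kWh
Cost = 149.6 kWh × $0.0960 = $14.36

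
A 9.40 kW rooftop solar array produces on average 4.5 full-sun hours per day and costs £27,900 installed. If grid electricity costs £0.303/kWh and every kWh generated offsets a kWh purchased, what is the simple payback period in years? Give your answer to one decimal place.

6.0 years

Daily generation = 9.40 kW × 4.5 h = 42.3 kWh
Annual generation = 42.3 × 365 = 15440 kWh
Annual savings = 15440 × £0.303 = £4,678.17
Payback = £27,900 / £4,678.17 = 5.96 years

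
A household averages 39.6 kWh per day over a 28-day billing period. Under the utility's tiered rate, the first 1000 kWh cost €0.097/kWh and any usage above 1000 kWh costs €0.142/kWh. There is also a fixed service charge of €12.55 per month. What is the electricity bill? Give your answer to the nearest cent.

Usage = 39.6 kWh/day × 28 days = 1108.8 kWh
First 1000 kWh × €0.097 = €97.00
Remaining 108.8 kWh × €0.142 = €15.45
Energy charge = €112.45; + service €12.55 = €125.00

€125.00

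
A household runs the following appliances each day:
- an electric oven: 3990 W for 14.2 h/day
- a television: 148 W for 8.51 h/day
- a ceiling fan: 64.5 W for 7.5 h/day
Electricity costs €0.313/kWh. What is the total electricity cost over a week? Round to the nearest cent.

€127.96

electric oven: 3990 W × 14.2 h × 7 d = 396,606 Wh = 396.6 kWh
television: 148 W × 8.51 h × 7 d = 8,816 Wh = 8.816 kWh
ceiling fan: 64.5 W × 7.5 h × 7 d = 3,386 Wh = 3.386 kWh
Total energy = 396.6 + 8.816 + 3.386 = 408.8 kWh
Cost = 408.8 kWh × €0.313 = €127.96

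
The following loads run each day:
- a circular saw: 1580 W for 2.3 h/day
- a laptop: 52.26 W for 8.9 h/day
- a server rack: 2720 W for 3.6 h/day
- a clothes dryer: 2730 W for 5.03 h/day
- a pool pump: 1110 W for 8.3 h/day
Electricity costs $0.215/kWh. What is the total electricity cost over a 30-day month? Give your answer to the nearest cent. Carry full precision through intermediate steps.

circular saw: 1580 W × 2.3 h × 30 d = 109,020 Wh = 109 kWh
laptop: 52.26 W × 8.9 h × 30 d = 13,953 Wh = 13.95 kWh
server rack: 2720 W × 3.6 h × 30 d = 293,760 Wh = 293.8 kWh
clothes dryer: 2730 W × 5.03 h × 30 d = 411,957 Wh = 412 kWh
pool pump: 1110 W × 8.3 h × 30 d = 276,390 Wh = 276.4 kWh
Total energy = 109 + 13.95 + 293.8 + 412 + 276.4 = 1,105 kWh
Cost = 1,105 kWh × $0.215 = $237.59

$237.59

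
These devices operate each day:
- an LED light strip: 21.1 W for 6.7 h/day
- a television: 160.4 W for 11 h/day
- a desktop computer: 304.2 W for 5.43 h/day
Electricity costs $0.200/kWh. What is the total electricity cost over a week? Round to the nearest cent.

$4.98

LED light strip: 21.1 W × 6.7 h × 7 d = 990 Wh = 0.9896 kWh
television: 160.4 W × 11 h × 7 d = 12,351 Wh = 12.35 kWh
desktop computer: 304.2 W × 5.43 h × 7 d = 11,563 Wh = 11.56 kWh
Total energy = 0.9896 + 12.35 + 11.56 = 24.9 kWh
Cost = 24.9 kWh × $0.200 = $4.98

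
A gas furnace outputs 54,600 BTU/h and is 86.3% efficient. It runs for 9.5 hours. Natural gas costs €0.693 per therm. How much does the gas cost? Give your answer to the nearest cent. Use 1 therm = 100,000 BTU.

€4.17

Heat delivered = 54,600 BTU/h × 9.5 h = 518,700 BTU
Gas input = 518,700 / 0.863 = 601,043 BTU
= 601,043 / 100,000 = 6.01 therm
Cost = 6.01 × €0.693/therm = €4.17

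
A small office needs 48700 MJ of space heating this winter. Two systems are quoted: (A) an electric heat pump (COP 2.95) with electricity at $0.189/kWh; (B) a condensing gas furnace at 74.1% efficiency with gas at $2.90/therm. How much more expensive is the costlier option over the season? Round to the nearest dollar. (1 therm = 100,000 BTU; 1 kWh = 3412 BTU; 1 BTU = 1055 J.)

Heat load = 48700 MJ = 48,700,000,000 J / 1055 = 46,161,137 BTU
Gas: input = 46,161,137 / 0.741 = 62,295,732 BTU = 623 therm → 623 × $2.90 = $1,806.58
Heat pump: 46,161,137 BTU / 3412 = 13,530 kWh heat; / 2.95 = 4,586 kWh in → × $0.189 = $866.78
Difference = |$1,806.58 − $866.78| = $939.80 ≈ $940

$940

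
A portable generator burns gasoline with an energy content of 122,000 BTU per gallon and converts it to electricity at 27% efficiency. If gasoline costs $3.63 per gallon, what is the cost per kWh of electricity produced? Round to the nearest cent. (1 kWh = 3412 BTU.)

Electrical output per gallon = 122,000 BTU × 0.27 / 3412 BTU/kWh = 9.654 kWh
Cost per kWh = $3.63 / 9.654 kWh = $0.376

$0.38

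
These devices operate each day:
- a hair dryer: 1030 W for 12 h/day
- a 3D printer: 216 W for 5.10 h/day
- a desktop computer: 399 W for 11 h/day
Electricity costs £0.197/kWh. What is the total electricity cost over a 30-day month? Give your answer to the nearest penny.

hair dryer: 1030 W × 12 h × 30 d = 370,800 Wh = 370.8 kWh
3D printer: 216 W × 5.10 h × 30 d = 33,048 Wh = 33.05 kWh
desktop computer: 399 W × 11 h × 30 d = 131,670 Wh = 131.7 kWh
Total energy = 370.8 + 33.05 + 131.7 = 535.5 kWh
Cost = 535.5 kWh × £0.197 = £105.50

£105.50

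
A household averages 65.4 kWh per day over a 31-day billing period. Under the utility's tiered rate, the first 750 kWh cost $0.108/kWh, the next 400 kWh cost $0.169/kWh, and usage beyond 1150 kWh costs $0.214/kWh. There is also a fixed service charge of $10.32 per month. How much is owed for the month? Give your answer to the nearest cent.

Usage = 65.4 kWh/day × 31 days = 2027.4 kWh
First 750 kWh × $0.108 = $81.00
Next 400 kWh × $0.169 = $67.60
Remaining 877.4 kWh × $0.214 = $187.76
Energy charge = $336.36; + service $10.32 = $346.68

$346.68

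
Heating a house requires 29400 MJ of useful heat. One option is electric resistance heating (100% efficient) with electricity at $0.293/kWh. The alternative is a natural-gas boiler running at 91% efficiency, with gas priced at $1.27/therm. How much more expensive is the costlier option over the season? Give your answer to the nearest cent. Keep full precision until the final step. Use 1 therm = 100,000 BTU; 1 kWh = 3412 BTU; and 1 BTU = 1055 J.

$2004.14

Heat load = 29400 MJ = 29,400,000,000 J / 1055 = 27,867,299 BTU
Gas: input = 27,867,299 / 0.91 = 30,623,405 BTU = 306.2 therm → 306.2 × $1.27 = $388.92
Electric: 27,867,299 BTU / 3412 = 8,167 kWh → × $0.293 = $2,393.06
Difference = |$388.92 − $2,393.06| = $2,004.14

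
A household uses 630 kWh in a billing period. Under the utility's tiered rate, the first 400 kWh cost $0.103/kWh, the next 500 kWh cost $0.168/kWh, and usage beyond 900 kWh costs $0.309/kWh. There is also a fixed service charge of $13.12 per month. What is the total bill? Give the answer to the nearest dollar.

$93

First 400 kWh × $0.103 = $41.20
Next 230 kWh × $0.168 = $38.64
Remaining tier: 0 kWh (not reached)
Energy charge = $79.84; + service $13.12 = $92.96 ≈ $93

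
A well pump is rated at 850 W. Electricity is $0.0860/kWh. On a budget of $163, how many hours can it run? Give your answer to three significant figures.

Energy budget = $163 / $0.0860 per kWh = 1,895 kWh = 1,895,349 Wh
Runtime = 1,895,349 Wh / 850 W = 2,230 h

2230 h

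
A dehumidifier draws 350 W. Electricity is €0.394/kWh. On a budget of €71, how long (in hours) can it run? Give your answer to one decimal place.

Energy budget = €71 / €0.394 per kWh = 180.2 kWh = 180,203 Wh
Runtime = 180,203 Wh / 350 W = 514.9 h

514.9 h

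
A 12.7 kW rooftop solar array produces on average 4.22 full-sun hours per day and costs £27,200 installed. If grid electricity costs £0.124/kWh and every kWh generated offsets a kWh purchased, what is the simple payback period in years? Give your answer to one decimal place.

11.2 years

Daily generation = 12.7 kW × 4.22 h = 53.59 kWh
Annual generation = 53.59 × 365 = 19562 kWh
Annual savings = 19562 × £0.124 = £2,425.66
Payback = £27,200 / £2,425.66 = 11.2 years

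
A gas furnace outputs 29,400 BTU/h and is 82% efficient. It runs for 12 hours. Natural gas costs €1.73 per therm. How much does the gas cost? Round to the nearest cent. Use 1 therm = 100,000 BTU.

€7.44

Heat delivered = 29,400 BTU/h × 12 h = 352,800 BTU
Gas input = 352,800 / 0.82 = 430,244 BTU
= 430,244 / 100,000 = 4.302 therm
Cost = 4.302 × €1.73/therm = €7.44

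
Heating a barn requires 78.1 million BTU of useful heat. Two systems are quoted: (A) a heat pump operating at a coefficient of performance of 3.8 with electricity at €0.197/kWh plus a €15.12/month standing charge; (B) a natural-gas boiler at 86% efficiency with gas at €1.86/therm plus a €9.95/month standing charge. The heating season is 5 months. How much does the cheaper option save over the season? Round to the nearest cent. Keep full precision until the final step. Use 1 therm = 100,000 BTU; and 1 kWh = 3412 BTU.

€476.63

Heat load = 78.1 × 10⁶ BTU = 78,100,000 BTU
Gas: input = 78,100,000 / 0.86 = 90,813,953 BTU = 908.1 therm → 908.1 × €1.86 = €1,689.14; + 5 × €9.95 standing = €1,738.89
Heat pump: 78,100,000 BTU / 3412 = 22,890 kWh heat; / 3.8 = 6,024 kWh in → × €0.197 = €1,186.66; + 5 × €15.12 standing = €1,262.26
Difference = |€1,738.89 − €1,262.26| = €476.63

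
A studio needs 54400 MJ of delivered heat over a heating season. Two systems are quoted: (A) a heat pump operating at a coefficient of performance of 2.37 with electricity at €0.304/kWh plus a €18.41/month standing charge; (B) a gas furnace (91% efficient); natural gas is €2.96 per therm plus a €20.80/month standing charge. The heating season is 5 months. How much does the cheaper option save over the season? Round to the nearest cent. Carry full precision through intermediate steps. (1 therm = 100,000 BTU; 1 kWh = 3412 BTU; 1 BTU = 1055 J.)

Heat load = 54400 MJ = 54,400,000,000 J / 1055 = 51,563,981 BTU
Gas: input = 51,563,981 / 0.91 = 56,663,715 BTU = 566.6 therm → 566.6 × €2.96 = €1,677.25; + 5 × €20.80 standing = €1,781.25
Heat pump: 51,563,981 BTU / 3412 = 15,110 kWh heat; / 2.37 = 6,377 kWh in → × €0.304 = €1,938.49; + 5 × €18.41 standing = €2,030.54
Difference = |€1,781.25 − €2,030.54| = €249.29

€249.29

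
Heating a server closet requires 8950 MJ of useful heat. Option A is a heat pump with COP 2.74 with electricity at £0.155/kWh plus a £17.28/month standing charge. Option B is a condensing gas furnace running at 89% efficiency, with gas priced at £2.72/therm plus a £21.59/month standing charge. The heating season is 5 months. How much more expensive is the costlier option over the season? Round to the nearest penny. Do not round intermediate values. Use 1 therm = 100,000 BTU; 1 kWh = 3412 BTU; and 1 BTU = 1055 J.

£140.17

Heat load = 8950 MJ = 8,950,000,000 J / 1055 = 8,483,412 BTU
Gas: input = 8,483,412 / 0.89 = 9,531,924 BTU = 95.32 therm → 95.32 × £2.72 = £259.27; + 5 × £21.59 standing = £367.22
Heat pump: 8,483,412 BTU / 3412 = 2,486 kWh heat; / 2.74 = 907.4 kWh in → × £0.155 = £140.65; + 5 × £17.28 standing = £227.05
Difference = |£367.22 − £227.05| = £140.17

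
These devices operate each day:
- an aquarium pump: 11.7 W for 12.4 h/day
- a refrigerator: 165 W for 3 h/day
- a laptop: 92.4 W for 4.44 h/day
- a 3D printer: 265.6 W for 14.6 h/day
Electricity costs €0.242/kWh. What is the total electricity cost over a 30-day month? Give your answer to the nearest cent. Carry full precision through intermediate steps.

aquarium pump: 11.7 W × 12.4 h × 30 d = 4,352 Wh = 4.352 kWh
refrigerator: 165 W × 3 h × 30 d = 14,850 Wh = 14.85 kWh
laptop: 92.4 W × 4.44 h × 30 d = 12,308 Wh = 12.31 kWh
3D printer: 265.6 W × 14.6 h × 30 d = 116,333 Wh = 116.3 kWh
Total energy = 4.352 + 14.85 + 12.31 + 116.3 = 147.8 kWh
Cost = 147.8 kWh × €0.242 = €35.78

€35.78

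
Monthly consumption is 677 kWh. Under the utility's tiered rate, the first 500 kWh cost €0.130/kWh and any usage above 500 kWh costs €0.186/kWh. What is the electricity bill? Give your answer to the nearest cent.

€97.92

First 500 kWh × €0.130 = €65.00
Remaining 177 kWh × €0.186 = €32.92
Total = €97.92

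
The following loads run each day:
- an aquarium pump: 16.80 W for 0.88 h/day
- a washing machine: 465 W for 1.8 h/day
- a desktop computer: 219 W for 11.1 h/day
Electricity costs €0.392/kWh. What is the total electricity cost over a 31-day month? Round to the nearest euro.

aquarium pump: 16.80 W × 0.88 h × 31 d = 458 Wh = 0.4583 kWh
washing machine: 465 W × 1.8 h × 31 d = 25,947 Wh = 25.95 kWh
desktop computer: 219 W × 11.1 h × 31 d = 75,358 Wh = 75.36 kWh
Total energy = 0.4583 + 25.95 + 75.36 = 101.8 kWh
Cost = 101.8 kWh × €0.392 = €39.89 ≈ €40

€40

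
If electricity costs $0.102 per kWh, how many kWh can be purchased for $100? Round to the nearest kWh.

$100 / $0.102 per kWh = 980.4 kWh

980 kWh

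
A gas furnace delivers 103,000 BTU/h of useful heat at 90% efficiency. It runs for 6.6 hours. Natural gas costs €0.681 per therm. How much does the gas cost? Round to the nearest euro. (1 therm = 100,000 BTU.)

€5

Heat delivered = 103,000 BTU/h × 6.6 h = 679,800 BTU
Gas input = 679,800 / 0.90 = 755,333 BTU
= 755,333 / 100,000 = 7.553 therm
Cost = 7.553 × €0.681/therm = €5.14 ≈ €5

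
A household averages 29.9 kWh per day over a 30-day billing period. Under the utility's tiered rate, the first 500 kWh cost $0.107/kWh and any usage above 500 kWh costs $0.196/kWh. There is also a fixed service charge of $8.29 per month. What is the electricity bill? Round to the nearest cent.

$139.60

Usage = 29.9 kWh/day × 30 days = 897 kWh
First 500 kWh × $0.107 = $53.50
Remaining 397 kWh × $0.196 = $77.81
Energy charge = $131.31; + service $8.29 = $139.60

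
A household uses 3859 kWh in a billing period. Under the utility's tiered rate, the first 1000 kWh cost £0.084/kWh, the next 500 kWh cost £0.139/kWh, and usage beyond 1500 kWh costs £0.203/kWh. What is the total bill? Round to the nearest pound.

£632

First 1000 kWh × £0.084 = £84.00
Next 500 kWh × £0.139 = £69.50
Remaining 2359 kWh × £0.203 = £478.88
Total = £632.38 ≈ £632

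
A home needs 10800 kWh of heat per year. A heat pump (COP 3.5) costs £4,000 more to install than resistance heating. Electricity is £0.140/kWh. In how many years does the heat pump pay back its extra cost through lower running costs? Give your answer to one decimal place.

3.7 years

Resistance: 10800 kWh × £0.140 = £1,512.00/yr
Heat pump: 10800 / 3.5 = 3086 kWh in → × £0.140 = £432.00/yr
Annual savings = £1,080.00
Payback = £4,000 / £1,080.00 = 3.7 years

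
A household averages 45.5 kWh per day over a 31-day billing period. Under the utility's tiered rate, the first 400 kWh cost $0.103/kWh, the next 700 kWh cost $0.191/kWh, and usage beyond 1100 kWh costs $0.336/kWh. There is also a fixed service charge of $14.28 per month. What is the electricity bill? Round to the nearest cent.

$293.51

Usage = 45.5 kWh/day × 31 days = 1410.5 kWh
First 400 kWh × $0.103 = $41.20
Next 700 kWh × $0.191 = $133.70
Remaining 310.5 kWh × $0.336 = $104.33
Energy charge = $279.23; + service $14.28 = $293.51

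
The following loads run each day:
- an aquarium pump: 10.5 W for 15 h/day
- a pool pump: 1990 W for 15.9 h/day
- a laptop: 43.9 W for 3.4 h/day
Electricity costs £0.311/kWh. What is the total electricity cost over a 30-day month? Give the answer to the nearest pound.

aquarium pump: 10.5 W × 15 h × 30 d = 4,725 Wh = 4.725 kWh
pool pump: 1990 W × 15.9 h × 30 d = 949,230 Wh = 949.2 kWh
laptop: 43.9 W × 3.4 h × 30 d = 4,478 Wh = 4.478 kWh
Total energy = 4.725 + 949.2 + 4.478 = 958.4 kWh
Cost = 958.4 kWh × £0.311 = £298.07 ≈ £298

£298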